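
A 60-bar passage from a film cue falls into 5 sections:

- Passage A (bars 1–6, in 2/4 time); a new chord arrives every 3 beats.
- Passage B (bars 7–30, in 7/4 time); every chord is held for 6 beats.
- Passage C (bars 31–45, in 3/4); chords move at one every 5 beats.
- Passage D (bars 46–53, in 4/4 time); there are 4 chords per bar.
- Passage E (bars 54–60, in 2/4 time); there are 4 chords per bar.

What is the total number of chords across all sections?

A: 6 bars × 2 beats = 12 beats; 3 beats/chord → 4 chords.
B: 24 bars × 7 beats = 168 beats; 6 beats/chord → 28 chords.
C: 15 bars × 3 beats = 45 beats; 5 beats/chord → 9 chords.
D: 8 bars × 4 beats = 32 beats; 1 beat/chord → 32 chords.
E: 7 bars × 2 beats = 14 beats; 0.5 beats/chord → 28 chords.
Total: 4 + 28 + 9 + 32 + 28 = 101.

101 chords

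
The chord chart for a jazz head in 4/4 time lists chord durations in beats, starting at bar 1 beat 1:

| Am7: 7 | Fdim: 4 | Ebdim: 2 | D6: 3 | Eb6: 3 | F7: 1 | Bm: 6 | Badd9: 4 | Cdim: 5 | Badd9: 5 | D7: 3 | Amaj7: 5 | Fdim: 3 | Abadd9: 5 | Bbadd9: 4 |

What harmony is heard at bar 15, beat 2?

Beat 2 of bar 15 is beat (15−1)×4 + 2 = 58 overall.
Running totals: Am7 ends at 7, Fdim ends at 11, Ebdim ends at 13, D6 ends at 16, Eb6 ends at 19, F7 ends at 20, Bm ends at 26, Badd9 ends at 30, Cdim ends at 35, Badd9 ends at 40, D7 ends at 43, Amaj7 ends at 48, Fdim ends at 51, Abadd9 ends at 56, Bbadd9 ends at 60.
Beat 58 falls within Bbadd9.

Bbadd9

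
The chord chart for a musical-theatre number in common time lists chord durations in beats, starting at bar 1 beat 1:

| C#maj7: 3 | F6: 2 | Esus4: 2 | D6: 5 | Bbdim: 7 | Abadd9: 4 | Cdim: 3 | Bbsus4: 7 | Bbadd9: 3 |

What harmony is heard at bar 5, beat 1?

Bbdim

Beat 1 of bar 5 is beat (5−1)×4 + 1 = 17 overall.
Running totals: C#maj7 ends at 3, F6 ends at 5, Esus4 ends at 7, D6 ends at 12, Bbdim ends at 19.
Beat 17 falls within Bbdim.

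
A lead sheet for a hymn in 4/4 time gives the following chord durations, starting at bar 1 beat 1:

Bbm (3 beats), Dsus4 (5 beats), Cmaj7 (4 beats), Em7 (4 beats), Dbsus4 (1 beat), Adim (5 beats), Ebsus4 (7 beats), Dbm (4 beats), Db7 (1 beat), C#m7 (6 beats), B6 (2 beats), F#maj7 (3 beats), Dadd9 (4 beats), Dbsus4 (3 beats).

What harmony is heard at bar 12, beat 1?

F#maj7

Beat 1 of bar 12 is beat (12−1)×4 + 1 = 45 overall.
Running totals: Bbm ends at 3, Dsus4 ends at 8, Cmaj7 ends at 12, Em7 ends at 16, Dbsus4 ends at 17, Adim ends at 22, Ebsus4 ends at 29, Dbm ends at 33, Db7 ends at 34, C#m7 ends at 40, B6 ends at 42, F#maj7 ends at 45.
Beat 45 falls within F#maj7.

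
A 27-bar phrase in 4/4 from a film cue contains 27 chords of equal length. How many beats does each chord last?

4 beats

27 bars × 4 beats/bar = 108 beats total.
108 beats ÷ 27 chords = 4 beats per chord.
(That is a whole note.)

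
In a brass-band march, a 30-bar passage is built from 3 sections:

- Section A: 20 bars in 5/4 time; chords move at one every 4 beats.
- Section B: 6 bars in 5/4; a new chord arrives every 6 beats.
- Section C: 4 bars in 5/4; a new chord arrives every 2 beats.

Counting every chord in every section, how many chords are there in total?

A: 20·5 = 100 beats, 100/4 = 25 chords.
B: 6·5 = 30 beats, 30/6 = 5 chords.
C: 4·5 = 20 beats, 20/2 = 10 chords.
Total: 25 + 5 + 10 = 40.

40 chords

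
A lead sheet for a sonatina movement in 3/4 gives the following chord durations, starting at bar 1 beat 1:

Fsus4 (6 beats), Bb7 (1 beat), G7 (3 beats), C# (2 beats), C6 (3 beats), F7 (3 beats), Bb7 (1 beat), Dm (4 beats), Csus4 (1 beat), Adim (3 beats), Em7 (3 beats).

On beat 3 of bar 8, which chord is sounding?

Csus4

Beat 3 of bar 8 is beat (8−1)×3 + 3 = 24 overall.
Running totals: Fsus4 ends at 6, Bb7 ends at 7, G7 ends at 10, C# ends at 12, C6 ends at 15, F7 ends at 18, Bb7 ends at 19, Dm ends at 23, Csus4 ends at 24.
Beat 24 falls within Csus4.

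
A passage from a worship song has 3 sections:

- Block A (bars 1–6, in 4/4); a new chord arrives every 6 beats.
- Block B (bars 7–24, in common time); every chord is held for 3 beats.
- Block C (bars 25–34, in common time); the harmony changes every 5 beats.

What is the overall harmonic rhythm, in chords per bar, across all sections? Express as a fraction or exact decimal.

A: 6 × 4 = 24 beats ÷ 6 = 4 chords.
B: 18 × 4 = 72 beats ÷ 3 = 24 chords.
C: 10 × 4 = 40 beats ÷ 5 = 8 chords.
Overall: 36 chords over 34 bars → 36/34 = 18/17 chords per bar.

18/17 chords per bar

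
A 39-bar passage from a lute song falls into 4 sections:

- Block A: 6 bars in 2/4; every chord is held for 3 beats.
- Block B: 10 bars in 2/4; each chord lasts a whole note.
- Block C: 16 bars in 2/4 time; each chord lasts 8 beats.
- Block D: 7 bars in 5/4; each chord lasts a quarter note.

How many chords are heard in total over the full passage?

48 chords

A: 6 bars × 2 beats = 12 beats; 3 beats/chord → 4 chords.
B: 10 bars × 2 beats = 20 beats; 4 beats/chord → 5 chords.
C: 16 bars × 2 beats = 32 beats; 8 beats/chord → 4 chords.
D: 7 bars × 5 beats = 35 beats; 1 beat/chord → 35 chords.
Total: 4 + 5 + 4 + 35 = 48.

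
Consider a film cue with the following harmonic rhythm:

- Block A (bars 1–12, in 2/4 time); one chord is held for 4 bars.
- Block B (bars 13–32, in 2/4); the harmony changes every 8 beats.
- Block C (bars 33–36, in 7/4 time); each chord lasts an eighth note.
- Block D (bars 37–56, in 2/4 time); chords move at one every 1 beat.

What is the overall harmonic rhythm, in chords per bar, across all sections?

A: 12 bars of 2 beats is 24 beats; at 8 beats each that's 3 chords.
B: 20 bars of 2 beats is 40 beats; at 8 beats each that's 5 chords.
C: 4 bars of 7 beats is 28 beats; at 0.5 beats each that's 56 chords.
D: 20 bars of 2 beats is 40 beats; at 1 beat each that's 40 chords.
Overall: 104 chords over 56 bars → 104/56 = 13/7 chords per bar.

13/7 chords per bar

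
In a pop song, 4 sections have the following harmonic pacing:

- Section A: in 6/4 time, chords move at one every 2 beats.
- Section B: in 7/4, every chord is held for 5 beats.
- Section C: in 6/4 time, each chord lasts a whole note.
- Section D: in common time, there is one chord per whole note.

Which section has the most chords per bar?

A: 6/2 = 3 chords/bar.
B: 7/5 = 1.4 chords/bar.
C: 6/4 = 1.5 chords/bar.
D: 4/4 = 1 chord/bar.
Fastest is A at 3 chords/bar.

Section A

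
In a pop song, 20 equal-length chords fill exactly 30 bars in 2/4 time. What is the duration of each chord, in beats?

3 beats

30 bars × 2 beats/bar = 60 beats total.
60 beats ÷ 20 chords = 3 beats per chord.
(That is a dotted half note.)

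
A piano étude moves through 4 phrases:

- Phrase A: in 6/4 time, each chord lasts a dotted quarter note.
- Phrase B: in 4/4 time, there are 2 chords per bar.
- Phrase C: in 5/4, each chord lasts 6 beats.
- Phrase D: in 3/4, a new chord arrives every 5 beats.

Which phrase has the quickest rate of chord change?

Phrase A

A: 6/1.5 = 4 chords/bar.
B: 4/2 = 2 chords/bar.
C: 5/6 = 5/6 chords/bar.
D: 3/5 = 0.6 chords/bar.
Fastest is A at 4 chords/bar.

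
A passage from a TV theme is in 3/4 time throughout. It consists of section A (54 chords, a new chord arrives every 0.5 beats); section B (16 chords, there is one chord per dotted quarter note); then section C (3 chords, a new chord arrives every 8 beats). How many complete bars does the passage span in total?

25 bars

A: 54 × 0.5 = 27 beats = 9 bars.
B: 16 × 1.5 = 24 beats = 8 bars.
C: 3 × 8 = 24 beats = 8 bars.
Total: 9 + 8 + 8 = 25 bars.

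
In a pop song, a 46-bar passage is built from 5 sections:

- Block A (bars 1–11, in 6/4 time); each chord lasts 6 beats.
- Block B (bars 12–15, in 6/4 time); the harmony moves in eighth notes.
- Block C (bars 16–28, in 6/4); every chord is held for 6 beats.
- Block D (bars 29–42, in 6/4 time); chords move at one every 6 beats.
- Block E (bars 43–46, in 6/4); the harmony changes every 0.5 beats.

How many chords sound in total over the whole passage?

A: 11·6 = 66 beats, 66/6 = 11 chords.
B: 4·6 = 24 beats, 24/0.5 = 48 chords.
C: 13·6 = 78 beats, 78/6 = 13 chords.
D: 14·6 = 84 beats, 84/6 = 14 chords.
E: 4·6 = 24 beats, 24/0.5 = 48 chords.
Total: 11 + 48 + 13 + 14 + 48 = 134.

134 chords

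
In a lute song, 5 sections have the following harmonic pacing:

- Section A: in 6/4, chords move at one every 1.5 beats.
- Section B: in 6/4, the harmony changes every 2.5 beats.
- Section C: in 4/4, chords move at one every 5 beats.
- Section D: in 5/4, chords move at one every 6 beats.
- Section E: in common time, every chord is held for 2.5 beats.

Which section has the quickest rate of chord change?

A: 6/1.5 = 4 chords/bar.
B: 6/2.5 = 2.4 chords/bar.
C: 4/5 = 0.8 chords/bar.
D: 5/6 = 5/6 chords/bar.
E: 4/2.5 = 1.6 chords/bar.
Fastest is A at 4 chords/bar.

Section A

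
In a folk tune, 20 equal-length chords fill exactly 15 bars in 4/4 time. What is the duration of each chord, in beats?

3 beats

15 bars × 4 beats/bar = 60 beats total.
60 beats ÷ 20 chords = 3 beats per chord.
(That is a dotted half note.)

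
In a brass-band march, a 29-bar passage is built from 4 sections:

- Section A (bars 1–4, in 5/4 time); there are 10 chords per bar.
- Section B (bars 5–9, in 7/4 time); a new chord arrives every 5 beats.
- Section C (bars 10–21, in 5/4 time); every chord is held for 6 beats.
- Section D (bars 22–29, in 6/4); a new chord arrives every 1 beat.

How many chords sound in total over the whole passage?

105 chords

A has 20 beats and chords last 0.5 each, so 40 chords.
B has 35 beats and chords last 5 each, so 7 chords.
C has 60 beats and chords last 6 each, so 10 chords.
D has 48 beats and chords last 1 each, so 48 chords.
Total: 40 + 7 + 10 + 48 = 105.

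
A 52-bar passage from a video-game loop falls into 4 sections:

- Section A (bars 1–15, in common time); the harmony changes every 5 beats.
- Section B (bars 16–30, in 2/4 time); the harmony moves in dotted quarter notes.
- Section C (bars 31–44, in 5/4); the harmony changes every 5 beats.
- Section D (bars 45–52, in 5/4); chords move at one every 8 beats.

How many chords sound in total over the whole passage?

A: 15 bars × 4 beats = 60 beats; 5 beats/chord → 12 chords.
B: 15 bars × 2 beats = 30 beats; 1.5 beats/chord → 20 chords.
C: 14 bars × 5 beats = 70 beats; 5 beats/chord → 14 chords.
D: 8 bars × 5 beats = 40 beats; 8 beats/chord → 5 chords.
Total: 12 + 20 + 14 + 5 = 51.

51 chords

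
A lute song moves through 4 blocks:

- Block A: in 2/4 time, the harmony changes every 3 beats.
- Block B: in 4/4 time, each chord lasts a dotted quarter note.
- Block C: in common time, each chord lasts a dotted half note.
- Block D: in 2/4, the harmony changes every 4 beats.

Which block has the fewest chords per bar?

A: 2/3 = 2/3 chords/bar.
B: 4/1.5 = 8/3 chords/bar.
C: 4/3 = 4/3 chords/bar.
D: 2/4 = 0.5 chords/bar.
Slowest is D at 0.5 chords/bar.

Block D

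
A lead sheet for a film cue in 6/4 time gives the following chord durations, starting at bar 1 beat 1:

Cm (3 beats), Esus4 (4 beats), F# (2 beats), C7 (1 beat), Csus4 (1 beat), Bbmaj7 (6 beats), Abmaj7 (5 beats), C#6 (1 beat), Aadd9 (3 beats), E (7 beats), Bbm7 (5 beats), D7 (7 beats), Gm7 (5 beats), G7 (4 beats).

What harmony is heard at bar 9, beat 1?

Gm7

Beat 1 of bar 9 is beat (9−1)×6 + 1 = 49 overall.
Running totals: Cm ends at 3, Esus4 ends at 7, F# ends at 9, C7 ends at 10, Csus4 ends at 11, Bbmaj7 ends at 17, Abmaj7 ends at 22, C#6 ends at 23, Aadd9 ends at 26, E ends at 33, Bbm7 ends at 38, D7 ends at 45, Gm7 ends at 50.
Beat 49 falls within Gm7.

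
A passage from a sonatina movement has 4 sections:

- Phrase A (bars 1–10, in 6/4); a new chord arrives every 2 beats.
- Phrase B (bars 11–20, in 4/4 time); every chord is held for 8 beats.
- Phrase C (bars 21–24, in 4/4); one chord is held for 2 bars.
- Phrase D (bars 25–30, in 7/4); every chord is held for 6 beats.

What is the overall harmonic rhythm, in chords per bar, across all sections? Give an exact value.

22/15 chords per bar

A: 10 bars of 6 beats is 60 beats; at 2 beats each that's 30 chords.
B: 10 bars of 4 beats is 40 beats; at 8 beats each that's 5 chords.
C: 4 bars of 4 beats is 16 beats; at 8 beats each that's 2 chords.
D: 6 bars of 7 beats is 42 beats; at 6 beats each that's 7 chords.
Overall: 44 chords over 30 bars → 44/30 = 22/15 chords per bar.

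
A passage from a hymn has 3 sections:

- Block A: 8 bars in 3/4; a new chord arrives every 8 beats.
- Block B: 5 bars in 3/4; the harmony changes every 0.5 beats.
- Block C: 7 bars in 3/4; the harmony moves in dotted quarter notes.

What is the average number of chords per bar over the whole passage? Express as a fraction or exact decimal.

2.35 chords per bar

A: 8 bars of 3 beats is 24 beats; at 8 beats each that's 3 chords.
B: 5 bars of 3 beats is 15 beats; at 0.5 beats each that's 30 chords.
C: 7 bars of 3 beats is 21 beats; at 1.5 beats each that's 14 chords.
Overall: 47 chords over 20 bars → 47/20 = 2.35 chords per bar.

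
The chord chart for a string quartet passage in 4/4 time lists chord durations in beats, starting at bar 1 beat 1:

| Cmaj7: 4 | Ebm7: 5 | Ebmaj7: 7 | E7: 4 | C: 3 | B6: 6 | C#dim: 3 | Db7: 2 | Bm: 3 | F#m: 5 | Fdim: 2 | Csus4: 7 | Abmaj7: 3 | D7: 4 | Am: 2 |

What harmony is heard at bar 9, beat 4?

Beat 4 of bar 9 is beat (9−1)×4 + 4 = 36 overall.
Running totals: Cmaj7 ends at 4, Ebm7 ends at 9, Ebmaj7 ends at 16, E7 ends at 20, C ends at 23, B6 ends at 29, C#dim ends at 32, Db7 ends at 34, Bm ends at 37.
Beat 36 falls within Bm.

Bm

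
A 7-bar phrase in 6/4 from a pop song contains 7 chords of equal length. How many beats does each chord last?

7 bars × 6 beats/bar = 42 beats total.
42 beats ÷ 7 chords = 6 beats per chord.

6 beats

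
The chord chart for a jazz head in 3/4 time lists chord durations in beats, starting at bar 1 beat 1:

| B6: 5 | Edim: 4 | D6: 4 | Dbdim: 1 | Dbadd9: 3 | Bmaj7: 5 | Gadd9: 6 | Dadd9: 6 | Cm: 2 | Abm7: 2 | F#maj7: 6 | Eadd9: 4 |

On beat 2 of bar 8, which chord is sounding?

Gadd9

Beat 2 of bar 8 is beat (8−1)×3 + 2 = 23 overall.
Running totals: B6 ends at 5, Edim ends at 9, D6 ends at 13, Dbdim ends at 14, Dbadd9 ends at 17, Bmaj7 ends at 22, Gadd9 ends at 28.
Beat 23 falls within Gadd9.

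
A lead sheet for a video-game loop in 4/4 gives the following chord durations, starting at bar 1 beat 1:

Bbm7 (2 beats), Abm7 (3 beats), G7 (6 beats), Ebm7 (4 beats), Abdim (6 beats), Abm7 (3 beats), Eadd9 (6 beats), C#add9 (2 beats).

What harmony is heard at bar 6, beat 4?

Beat 4 of bar 6 is beat (6−1)×4 + 4 = 24 overall.
Running totals: Bbm7 ends at 2, Abm7 ends at 5, G7 ends at 11, Ebm7 ends at 15, Abdim ends at 21, Abm7 ends at 24.
Beat 24 falls within Abm7.

Abm7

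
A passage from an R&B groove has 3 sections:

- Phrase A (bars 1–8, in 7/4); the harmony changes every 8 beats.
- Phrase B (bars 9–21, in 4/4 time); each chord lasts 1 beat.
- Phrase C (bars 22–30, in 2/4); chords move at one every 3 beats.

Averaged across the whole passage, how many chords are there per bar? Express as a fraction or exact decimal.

A: 8 bars of 7 beats is 56 beats; at 8 beats each that's 7 chords.
B: 13 bars of 4 beats is 52 beats; at 1 beat each that's 52 chords.
C: 9 bars of 2 beats is 18 beats; at 3 beats each that's 6 chords.
Overall: 65 chords over 30 bars → 65/30 = 13/6 chords per bar.

13/6 chords per bar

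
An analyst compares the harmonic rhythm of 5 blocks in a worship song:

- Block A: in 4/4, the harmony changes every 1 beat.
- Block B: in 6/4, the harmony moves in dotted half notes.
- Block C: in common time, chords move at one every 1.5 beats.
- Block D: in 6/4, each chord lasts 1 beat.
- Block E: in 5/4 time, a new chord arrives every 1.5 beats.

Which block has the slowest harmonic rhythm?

Block B

A: 4/1 = 4 chords/bar.
B: 6/3 = 2 chords/bar.
C: 4/1.5 = 8/3 chords/bar.
D: 6/1 = 6 chords/bar.
E: 5/1.5 = 10/3 chords/bar.
Slowest is B at 2 chords/bar.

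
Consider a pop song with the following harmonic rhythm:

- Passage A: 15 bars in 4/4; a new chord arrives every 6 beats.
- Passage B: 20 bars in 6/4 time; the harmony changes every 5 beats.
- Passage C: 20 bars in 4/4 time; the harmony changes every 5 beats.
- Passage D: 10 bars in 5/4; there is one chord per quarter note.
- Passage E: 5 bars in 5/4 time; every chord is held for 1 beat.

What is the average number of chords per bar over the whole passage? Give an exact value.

25/14 chords per bar

A: 15 bars of 4 beats is 60 beats; at 6 beats each that's 10 chords.
B: 20 bars of 6 beats is 120 beats; at 5 beats each that's 24 chords.
C: 20 bars of 4 beats is 80 beats; at 5 beats each that's 16 chords.
D: 10 bars of 5 beats is 50 beats; at 1 beat each that's 50 chords.
E: 5 bars of 5 beats is 25 beats; at 1 beat each that's 25 chords.
Overall: 125 chords over 70 bars → 125/70 = 25/14 chords per bar.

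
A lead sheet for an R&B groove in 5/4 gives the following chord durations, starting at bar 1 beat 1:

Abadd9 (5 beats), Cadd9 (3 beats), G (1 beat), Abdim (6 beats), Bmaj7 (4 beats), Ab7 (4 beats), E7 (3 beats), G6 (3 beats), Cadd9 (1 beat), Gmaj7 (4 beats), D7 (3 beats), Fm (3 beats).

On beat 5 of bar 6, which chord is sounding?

Beat 5 of bar 6 is beat (6−1)×5 + 5 = 30 overall.
Running totals: Abadd9 ends at 5, Cadd9 ends at 8, G ends at 9, Abdim ends at 15, Bmaj7 ends at 19, Ab7 ends at 23, E7 ends at 26, G6 ends at 29, Cadd9 ends at 30.
Beat 30 falls within Cadd9.

Cadd9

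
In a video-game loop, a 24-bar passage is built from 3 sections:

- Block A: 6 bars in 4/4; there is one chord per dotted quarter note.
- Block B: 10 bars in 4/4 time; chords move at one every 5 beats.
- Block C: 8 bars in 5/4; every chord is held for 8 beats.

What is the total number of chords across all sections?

A has 24 beats and chords last 1.5 each, so 16 chords.
B has 40 beats and chords last 5 each, so 8 chords.
C has 40 beats and chords last 8 each, so 5 chords.
Total: 16 + 8 + 5 = 29.

29 chords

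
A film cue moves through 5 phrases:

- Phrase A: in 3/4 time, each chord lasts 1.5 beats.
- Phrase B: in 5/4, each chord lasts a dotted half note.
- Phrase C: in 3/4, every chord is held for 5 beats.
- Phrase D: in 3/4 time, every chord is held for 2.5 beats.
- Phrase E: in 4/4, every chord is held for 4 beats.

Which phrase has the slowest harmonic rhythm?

Phrase C

A: 3/1.5 = 2 chords/bar.
B: 5/3 = 5/3 chords/bar.
C: 3/5 = 0.6 chords/bar.
D: 3/2.5 = 1.2 chords/bar.
E: 4/4 = 1 chord/bar.
Slowest is C at 0.6 chords/bar.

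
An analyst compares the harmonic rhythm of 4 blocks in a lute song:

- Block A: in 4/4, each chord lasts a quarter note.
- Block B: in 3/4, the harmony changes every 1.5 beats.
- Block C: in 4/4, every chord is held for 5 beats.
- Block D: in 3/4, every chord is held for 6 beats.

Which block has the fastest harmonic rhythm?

A: 4 beats/bar ÷ 1 beat/chord = 4 chords/bar.
B: 3 beats/bar ÷ 1.5 beats/chord = 2 chords/bar.
C: 4 beats/bar ÷ 5 beats/chord = 0.8 chords/bar.
D: 3 beats/bar ÷ 6 beats/chord = 0.5 chords/bar.
Fastest is A at 4 chords/bar.

Block A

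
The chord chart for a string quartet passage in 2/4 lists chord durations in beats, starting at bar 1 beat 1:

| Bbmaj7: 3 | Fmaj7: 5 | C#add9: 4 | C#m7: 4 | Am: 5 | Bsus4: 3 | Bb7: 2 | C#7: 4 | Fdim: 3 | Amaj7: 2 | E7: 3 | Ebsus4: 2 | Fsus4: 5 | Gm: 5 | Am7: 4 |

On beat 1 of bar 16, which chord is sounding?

Beat 1 of bar 16 is beat (16−1)×2 + 1 = 31 overall.
Running totals: Bbmaj7 ends at 3, Fmaj7 ends at 8, C#add9 ends at 12, C#m7 ends at 16, Am ends at 21, Bsus4 ends at 24, Bb7 ends at 26, C#7 ends at 30, Fdim ends at 33.
Beat 31 falls within Fdim.

Fdim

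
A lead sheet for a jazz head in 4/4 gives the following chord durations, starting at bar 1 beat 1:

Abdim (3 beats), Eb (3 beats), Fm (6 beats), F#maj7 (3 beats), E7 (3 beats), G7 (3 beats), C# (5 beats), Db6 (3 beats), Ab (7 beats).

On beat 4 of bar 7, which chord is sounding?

Db6

Beat 4 of bar 7 is beat (7−1)×4 + 4 = 28 overall.
Running totals: Abdim ends at 3, Eb ends at 6, Fm ends at 12, F#maj7 ends at 15, E7 ends at 18, G7 ends at 21, C# ends at 26, Db6 ends at 29.
Beat 28 falls within Db6.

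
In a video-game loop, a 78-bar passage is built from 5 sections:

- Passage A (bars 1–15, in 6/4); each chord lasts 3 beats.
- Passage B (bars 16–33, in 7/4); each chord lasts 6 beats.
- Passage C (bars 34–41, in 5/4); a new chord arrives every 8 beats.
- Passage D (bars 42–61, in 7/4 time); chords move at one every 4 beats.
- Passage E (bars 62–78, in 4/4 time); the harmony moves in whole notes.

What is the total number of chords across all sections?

A: 15·6 = 90 beats, 90/3 = 30 chords.
B: 18·7 = 126 beats, 126/6 = 21 chords.
C: 8·5 = 40 beats, 40/8 = 5 chords.
D: 20·7 = 140 beats, 140/4 = 35 chords.
E: 17·4 = 68 beats, 68/4 = 17 chords.
Total: 30 + 21 + 5 + 35 + 17 = 108.

108 chords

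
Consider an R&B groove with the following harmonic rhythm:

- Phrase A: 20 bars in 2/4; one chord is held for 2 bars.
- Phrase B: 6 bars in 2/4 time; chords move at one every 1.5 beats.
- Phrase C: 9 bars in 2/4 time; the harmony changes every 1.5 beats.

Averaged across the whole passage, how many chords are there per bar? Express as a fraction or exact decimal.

A: 20 × 2 = 40 beats ÷ 4 = 10 chords.
B: 6 × 2 = 12 beats ÷ 1.5 = 8 chords.
C: 9 × 2 = 18 beats ÷ 1.5 = 12 chords.
Overall: 30 chords over 35 bars → 30/35 = 6/7 chords per bar.

6/7 chords per bar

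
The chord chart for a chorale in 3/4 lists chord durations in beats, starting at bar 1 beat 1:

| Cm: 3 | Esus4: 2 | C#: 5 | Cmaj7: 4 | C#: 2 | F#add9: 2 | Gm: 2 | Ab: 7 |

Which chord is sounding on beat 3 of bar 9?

Beat 3 of bar 9 is beat (9−1)×3 + 3 = 27 overall.
Running totals: Cm ends at 3, Esus4 ends at 5, C# ends at 10, Cmaj7 ends at 14, C# ends at 16, F#add9 ends at 18, Gm ends at 20, Ab ends at 27.
Beat 27 falls within Ab.

Ab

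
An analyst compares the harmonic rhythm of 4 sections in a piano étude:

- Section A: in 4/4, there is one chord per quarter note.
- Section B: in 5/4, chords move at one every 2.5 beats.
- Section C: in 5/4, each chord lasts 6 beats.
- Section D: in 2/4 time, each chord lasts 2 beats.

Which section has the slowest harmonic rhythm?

A: 4 beats/bar ÷ 1 beat/chord = 4 chords/bar.
B: 5 beats/bar ÷ 2.5 beats/chord = 2 chords/bar.
C: 5 beats/bar ÷ 6 beats/chord = 5/6 chords/bar.
D: 2 beats/bar ÷ 2 beats/chord = 1 chord/bar.
Slowest is C at 5/6 chords/bar.

Section C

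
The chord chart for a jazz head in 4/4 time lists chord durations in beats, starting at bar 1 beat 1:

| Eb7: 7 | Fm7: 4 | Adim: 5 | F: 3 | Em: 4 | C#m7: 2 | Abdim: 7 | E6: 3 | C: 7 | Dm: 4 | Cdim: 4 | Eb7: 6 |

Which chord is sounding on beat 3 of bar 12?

Beat 3 of bar 12 is beat (12−1)×4 + 3 = 47 overall.
Running totals: Eb7 ends at 7, Fm7 ends at 11, Adim ends at 16, F ends at 19, Em ends at 23, C#m7 ends at 25, Abdim ends at 32, E6 ends at 35, C ends at 42, Dm ends at 46, Cdim ends at 50.
Beat 47 falls within Cdim.

Cdim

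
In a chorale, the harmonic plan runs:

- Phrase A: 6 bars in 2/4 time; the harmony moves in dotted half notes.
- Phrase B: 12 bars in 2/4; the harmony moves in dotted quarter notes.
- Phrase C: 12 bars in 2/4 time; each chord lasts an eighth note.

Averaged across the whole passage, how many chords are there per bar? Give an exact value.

34/15 chords per bar

A: 6 × 2 = 12 beats ÷ 3 = 4 chords.
B: 12 × 2 = 24 beats ÷ 1.5 = 16 chords.
C: 12 × 2 = 24 beats ÷ 0.5 = 48 chords.
Overall: 68 chords over 30 bars → 68/30 = 34/15 chords per bar.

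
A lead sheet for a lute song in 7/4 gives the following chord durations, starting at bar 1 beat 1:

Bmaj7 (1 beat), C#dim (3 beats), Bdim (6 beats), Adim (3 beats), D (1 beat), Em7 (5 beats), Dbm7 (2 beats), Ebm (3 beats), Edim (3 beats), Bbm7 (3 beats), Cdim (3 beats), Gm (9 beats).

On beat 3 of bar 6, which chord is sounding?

Beat 3 of bar 6 is beat (6−1)×7 + 3 = 38 overall.
Running totals: Bmaj7 ends at 1, C#dim ends at 4, Bdim ends at 10, Adim ends at 13, D ends at 14, Em7 ends at 19, Dbm7 ends at 21, Ebm ends at 24, Edim ends at 27, Bbm7 ends at 30, Cdim ends at 33, Gm ends at 42.
Beat 38 falls within Gm.

Gm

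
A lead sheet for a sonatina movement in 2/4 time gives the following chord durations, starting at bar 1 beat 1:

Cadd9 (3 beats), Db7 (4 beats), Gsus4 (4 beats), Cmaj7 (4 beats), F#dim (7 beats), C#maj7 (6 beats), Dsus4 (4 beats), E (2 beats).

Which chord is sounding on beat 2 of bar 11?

Beat 2 of bar 11 is beat (11−1)×2 + 2 = 22 overall.
Running totals: Cadd9 ends at 3, Db7 ends at 7, Gsus4 ends at 11, Cmaj7 ends at 15, F#dim ends at 22.
Beat 22 falls within F#dim.

F#dim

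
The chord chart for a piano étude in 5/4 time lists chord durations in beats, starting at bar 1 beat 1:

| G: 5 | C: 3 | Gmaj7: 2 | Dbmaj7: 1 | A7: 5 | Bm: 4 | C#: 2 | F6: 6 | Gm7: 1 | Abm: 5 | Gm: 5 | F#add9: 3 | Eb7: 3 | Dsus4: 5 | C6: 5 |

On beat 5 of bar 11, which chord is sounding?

Beat 5 of bar 11 is beat (11−1)×5 + 5 = 55 overall.
Running totals: G ends at 5, C ends at 8, Gmaj7 ends at 10, Dbmaj7 ends at 11, A7 ends at 16, Bm ends at 20, C# ends at 22, F6 ends at 28, Gm7 ends at 29, Abm ends at 34, Gm ends at 39, F#add9 ends at 42, Eb7 ends at 45, Dsus4 ends at 50, C6 ends at 55.
Beat 55 falls within C6.

C6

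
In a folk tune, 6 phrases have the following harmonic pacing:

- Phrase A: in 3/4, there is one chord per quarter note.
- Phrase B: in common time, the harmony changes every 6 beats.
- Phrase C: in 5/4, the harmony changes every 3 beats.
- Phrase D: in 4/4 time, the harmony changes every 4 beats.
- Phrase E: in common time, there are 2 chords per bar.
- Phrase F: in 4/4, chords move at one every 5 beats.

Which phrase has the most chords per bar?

Phrase A

A: each chord is 1 beat in 3/4, so 3 per bar.
B: each chord is 6 beats in 4/4, so 2/3 per bar.
C: each chord is 3 beats in 5/4, so 5/3 per bar.
D: each chord is 4 beats in 4/4, so 1 per bar.
E: each chord is 2 beats in 4/4, so 2 per bar.
F: each chord is 5 beats in 4/4, so 0.8 per bar.
Fastest is A at 3 chords/bar.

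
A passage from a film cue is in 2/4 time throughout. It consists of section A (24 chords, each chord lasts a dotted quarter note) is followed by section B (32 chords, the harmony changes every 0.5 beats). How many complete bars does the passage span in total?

26 bars

A: 24 × 1.5 = 36 beats = 18 bars.
B: 32 × 0.5 = 16 beats = 8 bars.
Total: 18 + 8 = 26 bars.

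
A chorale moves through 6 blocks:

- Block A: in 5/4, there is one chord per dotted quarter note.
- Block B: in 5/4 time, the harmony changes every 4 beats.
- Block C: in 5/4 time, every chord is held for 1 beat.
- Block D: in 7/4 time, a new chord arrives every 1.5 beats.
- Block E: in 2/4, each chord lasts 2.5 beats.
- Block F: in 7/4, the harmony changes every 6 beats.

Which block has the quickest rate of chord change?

A: each chord is 1.5 beats in 5/4, so 10/3 per bar.
B: each chord is 4 beats in 5/4, so 1.25 per bar.
C: each chord is 1 beat in 5/4, so 5 per bar.
D: each chord is 1.5 beats in 7/4, so 14/3 per bar.
E: each chord is 2.5 beats in 2/4, so 0.8 per bar.
F: each chord is 6 beats in 7/4, so 7/6 per bar.
Fastest is C at 5 chords/bar.

Block C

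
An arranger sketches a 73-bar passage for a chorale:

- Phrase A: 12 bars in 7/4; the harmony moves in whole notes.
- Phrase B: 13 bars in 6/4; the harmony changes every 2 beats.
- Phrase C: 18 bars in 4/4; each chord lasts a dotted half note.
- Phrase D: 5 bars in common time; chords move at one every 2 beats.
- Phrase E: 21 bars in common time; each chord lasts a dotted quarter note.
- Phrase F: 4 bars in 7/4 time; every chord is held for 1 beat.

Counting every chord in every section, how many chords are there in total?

A: 12·7 = 84 beats, 84/4 = 21 chords.
B: 13·6 = 78 beats, 78/2 = 39 chords.
C: 18·4 = 72 beats, 72/3 = 24 chords.
D: 5·4 = 20 beats, 20/2 = 10 chords.
E: 21·4 = 84 beats, 84/1.5 = 56 chords.
F: 4·7 = 28 beats, 28/1 = 28 chords.
Total: 21 + 39 + 24 + 10 + 56 + 28 = 178.

178 chords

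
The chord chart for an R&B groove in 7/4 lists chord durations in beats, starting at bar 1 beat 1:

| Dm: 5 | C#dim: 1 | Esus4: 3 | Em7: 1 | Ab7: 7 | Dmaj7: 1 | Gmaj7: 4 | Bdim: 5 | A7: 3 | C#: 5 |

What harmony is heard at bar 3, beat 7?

Beat 7 of bar 3 is beat (3−1)×7 + 7 = 21 overall.
Running totals: Dm ends at 5, C#dim ends at 6, Esus4 ends at 9, Em7 ends at 10, Ab7 ends at 17, Dmaj7 ends at 18, Gmaj7 ends at 22.
Beat 21 falls within Gmaj7.

Gmaj7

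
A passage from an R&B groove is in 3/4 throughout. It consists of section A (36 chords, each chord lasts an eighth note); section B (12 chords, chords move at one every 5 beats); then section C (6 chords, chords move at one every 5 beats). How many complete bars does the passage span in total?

36 bars

A: 36 × 0.5 = 18 beats = 6 bars.
B: 12 × 5 = 60 beats = 20 bars.
C: 6 × 5 = 30 beats = 10 bars.
Total: 6 + 20 + 10 = 36 bars.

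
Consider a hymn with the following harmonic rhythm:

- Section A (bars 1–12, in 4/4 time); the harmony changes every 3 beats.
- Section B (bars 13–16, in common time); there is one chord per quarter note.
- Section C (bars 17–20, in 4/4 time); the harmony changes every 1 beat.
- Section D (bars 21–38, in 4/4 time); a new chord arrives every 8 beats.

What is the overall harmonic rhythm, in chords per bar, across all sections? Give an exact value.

1.5 chords per bar

A: 12 bars of 4 beats is 48 beats; at 3 beats each that's 16 chords.
B: 4 bars of 4 beats is 16 beats; at 1 beat each that's 16 chords.
C: 4 bars of 4 beats is 16 beats; at 1 beat each that's 16 chords.
D: 18 bars of 4 beats is 72 beats; at 8 beats each that's 9 chords.
Overall: 57 chords over 38 bars → 57/38 = 1.5 chords per bar.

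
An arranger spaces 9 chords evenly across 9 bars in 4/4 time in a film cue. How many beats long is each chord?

9 bars × 4 beats/bar = 36 beats total.
36 beats ÷ 9 chords = 4 beats per chord.
(That is a whole note.)

4 beats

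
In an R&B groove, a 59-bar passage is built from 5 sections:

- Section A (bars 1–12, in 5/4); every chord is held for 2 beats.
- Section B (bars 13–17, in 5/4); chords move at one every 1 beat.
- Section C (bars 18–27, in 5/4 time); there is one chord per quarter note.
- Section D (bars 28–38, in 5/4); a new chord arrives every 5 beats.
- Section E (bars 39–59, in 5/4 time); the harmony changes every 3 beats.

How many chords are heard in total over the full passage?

A: 12·5 = 60 beats, 60/2 = 30 chords.
B: 5·5 = 25 beats, 25/1 = 25 chords.
C: 10·5 = 50 beats, 50/1 = 50 chords.
D: 11·5 = 55 beats, 55/5 = 11 chords.
E: 21·5 = 105 beats, 105/3 = 35 chords.
Total: 30 + 25 + 50 + 11 + 35 = 151.

151 chords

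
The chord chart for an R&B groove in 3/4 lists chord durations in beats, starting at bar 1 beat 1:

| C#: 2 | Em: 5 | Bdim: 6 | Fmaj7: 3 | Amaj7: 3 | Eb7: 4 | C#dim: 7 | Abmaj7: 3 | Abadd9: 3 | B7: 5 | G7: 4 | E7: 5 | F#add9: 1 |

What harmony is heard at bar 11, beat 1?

Abmaj7

Beat 1 of bar 11 is beat (11−1)×3 + 1 = 31 overall.
Running totals: C# ends at 2, Em ends at 7, Bdim ends at 13, Fmaj7 ends at 16, Amaj7 ends at 19, Eb7 ends at 23, C#dim ends at 30, Abmaj7 ends at 33.
Beat 31 falls within Abmaj7.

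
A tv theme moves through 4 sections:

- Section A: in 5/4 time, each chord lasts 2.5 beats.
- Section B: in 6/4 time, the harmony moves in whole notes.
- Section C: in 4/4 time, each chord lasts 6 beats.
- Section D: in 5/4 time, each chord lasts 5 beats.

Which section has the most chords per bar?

A: each chord is 2.5 beats in 5/4, so 2 per bar.
B: each chord is 4 beats in 6/4, so 1.5 per bar.
C: each chord is 6 beats in 4/4, so 2/3 per bar.
D: each chord is 5 beats in 5/4, so 1 per bar.
Fastest is A at 2 chords/bar.

Section A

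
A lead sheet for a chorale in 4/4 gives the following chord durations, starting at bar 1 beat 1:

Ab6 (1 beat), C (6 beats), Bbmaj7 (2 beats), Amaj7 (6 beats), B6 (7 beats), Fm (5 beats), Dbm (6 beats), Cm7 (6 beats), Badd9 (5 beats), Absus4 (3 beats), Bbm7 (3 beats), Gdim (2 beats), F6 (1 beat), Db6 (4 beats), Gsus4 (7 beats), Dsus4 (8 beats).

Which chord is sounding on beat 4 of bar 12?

Bbm7

Beat 4 of bar 12 is beat (12−1)×4 + 4 = 48 overall.
Running totals: Ab6 ends at 1, C ends at 7, Bbmaj7 ends at 9, Amaj7 ends at 15, B6 ends at 22, Fm ends at 27, Dbm ends at 33, Cm7 ends at 39, Badd9 ends at 44, Absus4 ends at 47, Bbm7 ends at 50.
Beat 48 falls within Bbm7.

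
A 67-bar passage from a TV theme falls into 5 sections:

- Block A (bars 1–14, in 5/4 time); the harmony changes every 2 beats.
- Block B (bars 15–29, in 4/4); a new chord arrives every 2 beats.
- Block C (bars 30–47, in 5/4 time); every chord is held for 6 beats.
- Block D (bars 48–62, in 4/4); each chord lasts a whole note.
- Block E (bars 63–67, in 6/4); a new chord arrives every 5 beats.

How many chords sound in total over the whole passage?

101 chords

A: 14·5 = 70 beats, 70/2 = 35 chords.
B: 15·4 = 60 beats, 60/2 = 30 chords.
C: 18·5 = 90 beats, 90/6 = 15 chords.
D: 15·4 = 60 beats, 60/4 = 15 chords.
E: 5·6 = 30 beats, 30/5 = 6 chords.
Total: 35 + 30 + 15 + 15 + 6 = 101.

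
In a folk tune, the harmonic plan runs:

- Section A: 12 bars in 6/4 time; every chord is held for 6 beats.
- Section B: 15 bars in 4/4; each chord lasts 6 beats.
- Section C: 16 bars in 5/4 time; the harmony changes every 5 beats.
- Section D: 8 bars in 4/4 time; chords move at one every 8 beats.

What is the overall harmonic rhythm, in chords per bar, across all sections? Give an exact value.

14/17 chords per bar

A: 12 × 6 = 72 beats ÷ 6 = 12 chords.
B: 15 × 4 = 60 beats ÷ 6 = 10 chords.
C: 16 × 5 = 80 beats ÷ 5 = 16 chords.
D: 8 × 4 = 32 beats ÷ 8 = 4 chords.
Overall: 42 chords over 51 bars → 42/51 = 14/17 chords per bar.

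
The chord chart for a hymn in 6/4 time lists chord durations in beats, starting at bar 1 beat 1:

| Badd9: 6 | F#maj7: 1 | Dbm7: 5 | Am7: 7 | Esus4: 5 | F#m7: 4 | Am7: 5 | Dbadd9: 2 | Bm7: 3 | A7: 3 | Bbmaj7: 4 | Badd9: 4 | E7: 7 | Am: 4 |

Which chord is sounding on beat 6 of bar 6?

Bm7

Beat 6 of bar 6 is beat (6−1)×6 + 6 = 36 overall.
Running totals: Badd9 ends at 6, F#maj7 ends at 7, Dbm7 ends at 12, Am7 ends at 19, Esus4 ends at 24, F#m7 ends at 28, Am7 ends at 33, Dbadd9 ends at 35, Bm7 ends at 38.
Beat 36 falls within Bm7.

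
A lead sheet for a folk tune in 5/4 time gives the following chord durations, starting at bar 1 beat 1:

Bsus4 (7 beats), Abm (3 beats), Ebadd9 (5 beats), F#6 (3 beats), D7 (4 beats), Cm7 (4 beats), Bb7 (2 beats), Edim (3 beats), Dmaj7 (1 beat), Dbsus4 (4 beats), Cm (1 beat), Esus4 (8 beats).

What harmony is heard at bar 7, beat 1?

Edim

Beat 1 of bar 7 is beat (7−1)×5 + 1 = 31 overall.
Running totals: Bsus4 ends at 7, Abm ends at 10, Ebadd9 ends at 15, F#6 ends at 18, D7 ends at 22, Cm7 ends at 26, Bb7 ends at 28, Edim ends at 31.
Beat 31 falls within Edim.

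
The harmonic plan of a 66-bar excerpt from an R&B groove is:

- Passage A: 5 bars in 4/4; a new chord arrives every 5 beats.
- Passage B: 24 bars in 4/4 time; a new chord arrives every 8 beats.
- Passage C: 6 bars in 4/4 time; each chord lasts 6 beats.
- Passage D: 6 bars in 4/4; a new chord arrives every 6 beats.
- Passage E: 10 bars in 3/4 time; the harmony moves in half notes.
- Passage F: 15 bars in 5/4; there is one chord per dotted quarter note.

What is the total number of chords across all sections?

89 chords

A: 5 bars × 4 beats = 20 beats; 5 beats/chord → 4 chords.
B: 24 bars × 4 beats = 96 beats; 8 beats/chord → 12 chords.
C: 6 bars × 4 beats = 24 beats; 6 beats/chord → 4 chords.
D: 6 bars × 4 beats = 24 beats; 6 beats/chord → 4 chords.
E: 10 bars × 3 beats = 30 beats; 2 beats/chord → 15 chords.
F: 15 bars × 5 beats = 75 beats; 1.5 beats/chord → 50 chords.
Total: 4 + 12 + 4 + 4 + 15 + 50 = 89.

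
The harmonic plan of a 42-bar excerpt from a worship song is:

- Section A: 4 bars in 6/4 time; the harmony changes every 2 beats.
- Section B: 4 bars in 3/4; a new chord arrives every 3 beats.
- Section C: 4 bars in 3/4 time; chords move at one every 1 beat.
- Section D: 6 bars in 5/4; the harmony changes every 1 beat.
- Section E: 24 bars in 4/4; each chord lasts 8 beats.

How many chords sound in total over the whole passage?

70 chords

A: 4 bars × 6 beats = 24 beats; 2 beats/chord → 12 chords.
B: 4 bars × 3 beats = 12 beats; 3 beats/chord → 4 chords.
C: 4 bars × 3 beats = 12 beats; 1 beat/chord → 12 chords.
D: 6 bars × 5 beats = 30 beats; 1 beat/chord → 30 chords.
E: 24 bars × 4 beats = 96 beats; 8 beats/chord → 12 chords.
Total: 12 + 4 + 12 + 30 + 12 = 70.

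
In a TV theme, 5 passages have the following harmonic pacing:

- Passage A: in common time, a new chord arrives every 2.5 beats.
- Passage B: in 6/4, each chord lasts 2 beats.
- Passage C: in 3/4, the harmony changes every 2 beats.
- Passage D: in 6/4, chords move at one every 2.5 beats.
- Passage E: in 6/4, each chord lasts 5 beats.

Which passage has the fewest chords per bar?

A: 4 beats/bar ÷ 2.5 beats/chord = 1.6 chords/bar.
B: 6 beats/bar ÷ 2 beats/chord = 3 chords/bar.
C: 3 beats/bar ÷ 2 beats/chord = 1.5 chords/bar.
D: 6 beats/bar ÷ 2.5 beats/chord = 2.4 chords/bar.
E: 6 beats/bar ÷ 5 beats/chord = 1.2 chords/bar.
Slowest is E at 1.2 chords/bar.

Passage E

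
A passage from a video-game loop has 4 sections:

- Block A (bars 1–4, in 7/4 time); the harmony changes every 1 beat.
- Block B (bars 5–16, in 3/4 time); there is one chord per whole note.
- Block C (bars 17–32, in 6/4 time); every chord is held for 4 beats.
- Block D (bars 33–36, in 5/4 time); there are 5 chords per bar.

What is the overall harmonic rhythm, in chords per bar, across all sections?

A: 4 × 7 = 28 beats ÷ 1 = 28 chords.
B: 12 × 3 = 36 beats ÷ 4 = 9 chords.
C: 16 × 6 = 96 beats ÷ 4 = 24 chords.
D: 4 × 5 = 20 beats ÷ 1 = 20 chords.
Overall: 81 chords over 36 bars → 81/36 = 2.25 chords per bar.

2.25 chords per bar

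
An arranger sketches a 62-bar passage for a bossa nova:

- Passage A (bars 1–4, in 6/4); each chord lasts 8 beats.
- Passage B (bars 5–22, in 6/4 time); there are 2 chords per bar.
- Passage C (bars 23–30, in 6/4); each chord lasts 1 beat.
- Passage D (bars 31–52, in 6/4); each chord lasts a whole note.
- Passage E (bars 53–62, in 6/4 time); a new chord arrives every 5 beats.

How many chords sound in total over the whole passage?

A: 4 bars × 6 beats = 24 beats; 8 beats/chord → 3 chords.
B: 18 bars × 6 beats = 108 beats; 3 beats/chord → 36 chords.
C: 8 bars × 6 beats = 48 beats; 1 beat/chord → 48 chords.
D: 22 bars × 6 beats = 132 beats; 4 beats/chord → 33 chords.
E: 10 bars × 6 beats = 60 beats; 5 beats/chord → 12 chords.
Total: 3 + 36 + 48 + 33 + 12 = 132.

132 chords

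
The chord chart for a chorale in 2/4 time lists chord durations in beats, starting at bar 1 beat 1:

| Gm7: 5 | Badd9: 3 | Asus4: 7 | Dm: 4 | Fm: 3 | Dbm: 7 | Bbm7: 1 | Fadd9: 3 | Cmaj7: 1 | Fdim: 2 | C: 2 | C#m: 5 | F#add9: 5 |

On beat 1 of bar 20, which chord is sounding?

C#m

Beat 1 of bar 20 is beat (20−1)×2 + 1 = 39 overall.
Running totals: Gm7 ends at 5, Badd9 ends at 8, Asus4 ends at 15, Dm ends at 19, Fm ends at 22, Dbm ends at 29, Bbm7 ends at 30, Fadd9 ends at 33, Cmaj7 ends at 34, Fdim ends at 36, C ends at 38, C#m ends at 43.
Beat 39 falls within C#m.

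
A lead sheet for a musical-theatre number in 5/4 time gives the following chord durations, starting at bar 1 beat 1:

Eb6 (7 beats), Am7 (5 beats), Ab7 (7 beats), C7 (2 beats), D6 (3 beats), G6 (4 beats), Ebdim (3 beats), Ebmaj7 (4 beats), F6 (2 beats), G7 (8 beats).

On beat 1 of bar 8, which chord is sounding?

Beat 1 of bar 8 is beat (8−1)×5 + 1 = 36 overall.
Running totals: Eb6 ends at 7, Am7 ends at 12, Ab7 ends at 19, C7 ends at 21, D6 ends at 24, G6 ends at 28, Ebdim ends at 31, Ebmaj7 ends at 35, F6 ends at 37.
Beat 36 falls within F6.

F6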